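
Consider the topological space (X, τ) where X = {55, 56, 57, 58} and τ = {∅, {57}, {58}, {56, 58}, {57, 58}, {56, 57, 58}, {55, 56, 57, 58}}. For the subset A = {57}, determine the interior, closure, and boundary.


int(A) = {57}, cl(A) = {55, 57}, ∂A = {55}.

Closed sets in (X, τ) are complements of opens:
  closed(X, τ) = {∅, {55}, {55, 56}, {55, 57}, {55, 56, 57}, {55, 56, 58}, {55, 56, 57, 58}}.
int(A) = ⋃ {U ∈ τ : U ⊆ A}. Opens contained in A: ∅, {57}.
Taking the union of these: int(A) = {57}.
cl(A) = ⋂ {C closed : A ⊆ C}. Closed sets containing A: {55, 57}, {55, 56, 57}, {55, 56, 57, 58}.
Intersecting these: cl(A) = {55, 57}.
∂A = cl(A) ∖ int(A) = {55, 57} ∖ {57} = {55}.


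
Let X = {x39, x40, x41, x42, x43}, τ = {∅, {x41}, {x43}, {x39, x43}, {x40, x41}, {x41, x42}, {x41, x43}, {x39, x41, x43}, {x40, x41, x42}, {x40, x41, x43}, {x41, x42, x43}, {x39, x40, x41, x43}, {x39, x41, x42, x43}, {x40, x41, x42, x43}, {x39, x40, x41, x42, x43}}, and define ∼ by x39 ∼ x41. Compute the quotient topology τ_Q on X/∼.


X/∼ = {[x39=x41], [x40], [x42], [x43]}; |τ_Q| = 6.

Equivalence classes: [x39=x41], [x40], [x42], [x43].
Quotient map π: X → X/∼ sends x39 ↦ [x39=x41], x40 ↦ [x40], x41 ↦ [x39=x41], x42 ↦ [x42], x43 ↦ [x43].
For each subset V ⊆ X/∼, compute π^{-1}(V) ⊆ X and check whether π^{-1}(V) ∈ τ. V is open in τ_Q iff π^{-1}(V) ∈ τ.
  V = {}: π^{-1}(V) = ∅ ∈ τ ✓.
  V = {[x39=x41]}: π^{-1}(V) = {x39, x41} ∉ τ ✗.
  V = {[x40]}: π^{-1}(V) = {x40} ∉ τ ✗.
  V = {[x39=x41], [x40]}: π^{-1}(V) = {x39, x40, x41} ∉ τ ✗.
  V = {[x42]}: π^{-1}(V) = {x42} ∉ τ ✗.
  V = {[x39=x41], [x42]}: π^{-1}(V) = {x39, x41, x42} ∉ τ ✗.
  V = {[x40], [x42]}: π^{-1}(V) = {x40, x42} ∉ τ ✗.
  V = {[x39=x41], [x40], [x42]}: π^{-1}(V) = {x39, x40, x41, x42} ∉ τ ✗.
  V = {[x43]}: π^{-1}(V) = {x43} ∈ τ ✓.
  V = {[x39=x41], [x43]}: π^{-1}(V) = {x39, x41, x43} ∈ τ ✓.
  V = {[x40], [x43]}: π^{-1}(V) = {x40, x43} ∉ τ ✗.
  V = {[x39=x41], [x40], [x43]}: π^{-1}(V) = {x39, x40, x41, x43} ∈ τ ✓.
  V = {[x42], [x43]}: π^{-1}(V) = {x42, x43} ∉ τ ✗.
  V = {[x39=x41], [x42], [x43]}: π^{-1}(V) = {x39, x41, x42, x43} ∈ τ ✓.
  V = {[x40], [x42], [x43]}: π^{-1}(V) = {x40, x42, x43} ∉ τ ✗.
  V = {[x39=x41], [x40], [x42], [x43]}: π^{-1}(V) = {x39, x40, x41, x42, x43} ∈ τ ✓.
Open sets in the quotient: τ_Q = {{}, {[x43]}, {[x39=x41], [x43]}, {[x39=x41], [x40], [x43]}, {[x39=x41], [x42], [x43]}, {[x39=x41], [x40], [x42], [x43]}} (6 elements).


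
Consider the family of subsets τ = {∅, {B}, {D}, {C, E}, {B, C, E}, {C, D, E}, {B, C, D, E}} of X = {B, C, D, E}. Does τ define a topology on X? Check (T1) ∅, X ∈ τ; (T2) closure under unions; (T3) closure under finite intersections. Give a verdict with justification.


τ is NOT a topology on X.

Axiom (T1): ∅ ∈ τ? Yes; X ∈ τ? Yes.
Axiom (T2/T3): check pairwise unions and intersections of members of τ.
Counterexample for (T2): {B} ∪ {D} = {B, D} ∉ τ. Therefore τ is NOT a topology.


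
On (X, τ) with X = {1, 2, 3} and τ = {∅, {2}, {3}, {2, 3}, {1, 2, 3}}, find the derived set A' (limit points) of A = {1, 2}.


A' = {1}

For each x ∈ X, list the open sets U ∈ τ with x ∈ U, then check whether U ∩ (A ∖ {x}) ≠ ∅ for every such U.
  x = 1: opens ∋ x are {1, 2, 3}; each meets A ∖ {1}, so x IS a limit point.
  x = 2: open {2} ∋ x has {2} ∩ (A ∖ {2}) = ∅, so x is NOT a limit point.
  x = 3: open {3} ∋ x has {3} ∩ (A ∖ {3}) = ∅, so x is NOT a limit point.
Collecting: A' = {1}.


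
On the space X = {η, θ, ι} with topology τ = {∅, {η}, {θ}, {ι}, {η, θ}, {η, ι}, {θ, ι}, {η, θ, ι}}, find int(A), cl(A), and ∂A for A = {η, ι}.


int(A) = {η, ι}, cl(A) = {η, ι}, ∂A = ∅.

Closed sets in (X, τ) are complements of opens:
  closed(X, τ) = {∅, {η}, {θ}, {ι}, {η, θ}, {η, ι}, {θ, ι}, {η, θ, ι}}.
int(A) = ⋃ {U ∈ τ : U ⊆ A}. Opens contained in A: ∅, {η}, {ι}, {η, ι}.
Taking the union of these: int(A) = {η, ι}.
cl(A) = ⋂ {C closed : A ⊆ C}. Closed sets containing A: {η, ι}, {η, θ, ι}.
Intersecting these: cl(A) = {η, ι}.
∂A = cl(A) ∖ int(A) = {η, ι} ∖ {η, ι} = ∅.


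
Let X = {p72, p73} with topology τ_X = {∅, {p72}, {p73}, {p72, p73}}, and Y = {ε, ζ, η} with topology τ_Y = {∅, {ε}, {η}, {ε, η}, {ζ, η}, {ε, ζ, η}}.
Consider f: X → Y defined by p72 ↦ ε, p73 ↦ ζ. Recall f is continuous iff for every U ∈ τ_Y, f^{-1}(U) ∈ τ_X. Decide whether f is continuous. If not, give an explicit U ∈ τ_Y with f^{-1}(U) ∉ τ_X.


f IS continuous.

Compute f^{-1}(U) for each U ∈ τ_Y:
  U = ∅: f^{-1}(U) = ∅ ∈ τ_X ✓.
  U = {ε}: f^{-1}(U) = {p72} ∈ τ_X ✓.
  U = {η}: f^{-1}(U) = ∅ ∈ τ_X ✓.
  U = {ε, η}: f^{-1}(U) = {p72} ∈ τ_X ✓.
  U = {ζ, η}: f^{-1}(U) = {p73} ∈ τ_X ✓.
  U = {ε, ζ, η}: f^{-1}(U) = {p72, p73} ∈ τ_X ✓.
Every preimage lies in τ_X, so f IS continuous.


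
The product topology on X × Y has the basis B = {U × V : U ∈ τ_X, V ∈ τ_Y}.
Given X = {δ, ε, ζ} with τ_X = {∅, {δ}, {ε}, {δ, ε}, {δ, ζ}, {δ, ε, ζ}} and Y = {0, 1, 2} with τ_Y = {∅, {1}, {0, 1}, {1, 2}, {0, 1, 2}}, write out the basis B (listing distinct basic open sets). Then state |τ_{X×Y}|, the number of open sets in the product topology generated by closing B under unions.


Basis B = {∅ × ∅, {δ} × {1}, {ε} × {1}, {δ} × {0, 1}, {δ} × {1, 2}, {δ, ε} × {1}, {δ, ζ} × {1}, {ε} × {0, 1}, {ε} × {1, 2}, {δ} × {0, 1, 2}, {δ, ε, ζ} × {1}, {ε} × {0, 1, 2}, {δ, ε} × {0, 1}, {δ, ζ} × {0, 1}, {δ, ε} × {1, 2}, {δ, ζ} × {1, 2}, {δ, ε} × {0, 1, 2}, {δ, ζ} × {0, 1, 2}, {δ, ε, ζ} × {0, 1}, {δ, ε, ζ} × {1, 2}, {δ, ε, ζ} × {0, 1, 2}}; |τ_{X×Y}| = 70.

Enumerate products U × V with U ∈ τ_X, V ∈ τ_Y (deduplicated):
  ∅ × ∅ = {} (∅)
  {δ} × {1} = {(δ,1)}
  {ε} × {1} = {(ε,1)}
  {δ} × {0, 1} = {(δ,0), (δ,1)}
  {δ} × {1, 2} = {(δ,1), (δ,2)}
  {δ, ε} × {1} = {(δ,1), (ε,1)}
  {δ, ζ} × {1} = {(δ,1), (ζ,1)}
  {ε} × {0, 1} = {(ε,0), (ε,1)}
  {ε} × {1, 2} = {(ε,1), (ε,2)}
  {δ} × {0, 1, 2} = {(δ,0), (δ,1), (δ,2)}
  {δ, ε, ζ} × {1} = {(δ,1), (ε,1), (ζ,1)}
  {ε} × {0, 1, 2} = {(ε,0), (ε,1), (ε,2)}
  {δ, ε} × {0, 1} = {(δ,0), (δ,1), (ε,0), (ε,1)}
  {δ, ζ} × {0, 1} = {(δ,0), (δ,1), (ζ,0), (ζ,1)}
  {δ, ε} × {1, 2} = {(δ,1), (δ,2), (ε,1), (ε,2)}
  {δ, ζ} × {1, 2} = {(δ,1), (δ,2), (ζ,1), (ζ,2)}
  {δ, ε} × {0, 1, 2} = {(δ,0), (δ,1), (δ,2), (ε,0), (ε,1), (ε,2)}
  {δ, ζ} × {0, 1, 2} = {(δ,0), (δ,1), (δ,2), (ζ,0), (ζ,1), (ζ,2)}
  {δ, ε, ζ} × {0, 1} = {(δ,0), (δ,1), (ε,0), (ε,1), (ζ,0), (ζ,1)}
  {δ, ε, ζ} × {1, 2} = {(δ,1), (δ,2), (ε,1), (ε,2), (ζ,1), (ζ,2)}
  {δ, ε, ζ} × {0, 1, 2} = {(δ,0), (δ,1), (δ,2), (ε,0), (ε,1), (ε,2), (ζ,0), (ζ,1), (ζ,2)}
These 21 distinct sets form the basis B.
Close under arbitrary unions to get τ_{X×Y}; counting gives |τ_{X×Y}| = 70.


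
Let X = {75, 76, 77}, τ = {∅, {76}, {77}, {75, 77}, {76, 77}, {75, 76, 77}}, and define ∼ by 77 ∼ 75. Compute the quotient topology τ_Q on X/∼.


X/∼ = {[75=77], [76]}; |τ_Q| = 4.

Equivalence classes: [75=77], [76].
Quotient map π: X → X/∼ sends 75 ↦ [75=77], 76 ↦ [76], 77 ↦ [75=77].
For each subset V ⊆ X/∼, compute π^{-1}(V) ⊆ X and check whether π^{-1}(V) ∈ τ. V is open in τ_Q iff π^{-1}(V) ∈ τ.
  V = {}: π^{-1}(V) = ∅ ∈ τ ✓.
  V = {[75=77]}: π^{-1}(V) = {75, 77} ∈ τ ✓.
  V = {[76]}: π^{-1}(V) = {76} ∈ τ ✓.
  V = {[75=77], [76]}: π^{-1}(V) = {75, 76, 77} ∈ τ ✓.
Open sets in the quotient: τ_Q = {{}, {[75=77]}, {[76]}, {[75=77], [76]}} (4 elements).


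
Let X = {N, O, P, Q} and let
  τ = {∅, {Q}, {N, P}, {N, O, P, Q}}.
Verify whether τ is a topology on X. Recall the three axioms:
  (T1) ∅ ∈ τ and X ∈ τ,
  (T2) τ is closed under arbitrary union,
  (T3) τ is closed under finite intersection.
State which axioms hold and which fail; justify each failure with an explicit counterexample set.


τ is NOT a topology on X.

Axiom (T1): ∅ ∈ τ? Yes; X ∈ τ? Yes.
Axiom (T2/T3): check pairwise unions and intersections of members of τ.
Counterexample for (T2): {Q} ∪ {N, P} = {N, P, Q} ∉ τ. Therefore τ is NOT a topology.


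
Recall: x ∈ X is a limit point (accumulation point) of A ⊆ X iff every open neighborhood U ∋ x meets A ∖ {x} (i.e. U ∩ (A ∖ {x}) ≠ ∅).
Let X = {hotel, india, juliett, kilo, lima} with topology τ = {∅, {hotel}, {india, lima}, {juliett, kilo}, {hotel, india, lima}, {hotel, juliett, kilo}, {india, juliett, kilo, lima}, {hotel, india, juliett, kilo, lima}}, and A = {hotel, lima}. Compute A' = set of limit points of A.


A' = {india}

For each x ∈ X, list the open sets U ∈ τ with x ∈ U, then check whether U ∩ (A ∖ {x}) ≠ ∅ for every such U.
  x = hotel: open {hotel} ∋ x has {hotel} ∩ (A ∖ {hotel}) = ∅, so x is NOT a limit point.
  x = india: opens ∋ x are {india, lima}, {hotel, india, lima}, {india, juliett, kilo, lima}, {hotel, india, juliett, kilo, lima}; each meets A ∖ {india}, so x IS a limit point.
  x = juliett: open {juliett, kilo} ∋ x has {juliett, kilo} ∩ (A ∖ {juliett}) = ∅, so x is NOT a limit point.
  x = kilo: open {juliett, kilo} ∋ x has {juliett, kilo} ∩ (A ∖ {kilo}) = ∅, so x is NOT a limit point.
  x = lima: open {india, lima} ∋ x has {india, lima} ∩ (A ∖ {lima}) = ∅, so x is NOT a limit point.
Collecting: A' = {india}.


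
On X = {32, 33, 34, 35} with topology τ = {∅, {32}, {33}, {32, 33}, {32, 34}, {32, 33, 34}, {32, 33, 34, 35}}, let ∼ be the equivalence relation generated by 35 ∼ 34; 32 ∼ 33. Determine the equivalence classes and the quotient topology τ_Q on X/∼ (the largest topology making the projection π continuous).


X/∼ = {[32=33], [34=35]}; |τ_Q| = 3.

Equivalence classes: [32=33], [34=35].
Quotient map π: X → X/∼ sends 32 ↦ [32=33], 33 ↦ [32=33], 34 ↦ [34=35], 35 ↦ [34=35].
For each subset V ⊆ X/∼, compute π^{-1}(V) ⊆ X and check whether π^{-1}(V) ∈ τ. V is open in τ_Q iff π^{-1}(V) ∈ τ.
  V = {}: π^{-1}(V) = ∅ ∈ τ ✓.
  V = {[32=33]}: π^{-1}(V) = {32, 33} ∈ τ ✓.
  V = {[34=35]}: π^{-1}(V) = {34, 35} ∉ τ ✗.
  V = {[32=33], [34=35]}: π^{-1}(V) = {32, 33, 34, 35} ∈ τ ✓.
Open sets in the quotient: τ_Q = {{}, {[32=33]}, {[32=33], [34=35]}} (3 elements).


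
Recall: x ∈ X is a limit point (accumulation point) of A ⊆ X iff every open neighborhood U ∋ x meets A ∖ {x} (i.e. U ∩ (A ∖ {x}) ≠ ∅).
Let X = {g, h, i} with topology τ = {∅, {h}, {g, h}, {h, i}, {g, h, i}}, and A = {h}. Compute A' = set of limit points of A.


A' = {g, i}

For each x ∈ X, list the open sets U ∈ τ with x ∈ U, then check whether U ∩ (A ∖ {x}) ≠ ∅ for every such U.
  x = g: opens ∋ x are {g, h}, {g, h, i}; each meets A ∖ {g}, so x IS a limit point.
  x = h: open {h} ∋ x has {h} ∩ (A ∖ {h}) = ∅, so x is NOT a limit point.
  x = i: opens ∋ x are {h, i}, {g, h, i}; each meets A ∖ {i}, so x IS a limit point.
Collecting: A' = {g, i}.


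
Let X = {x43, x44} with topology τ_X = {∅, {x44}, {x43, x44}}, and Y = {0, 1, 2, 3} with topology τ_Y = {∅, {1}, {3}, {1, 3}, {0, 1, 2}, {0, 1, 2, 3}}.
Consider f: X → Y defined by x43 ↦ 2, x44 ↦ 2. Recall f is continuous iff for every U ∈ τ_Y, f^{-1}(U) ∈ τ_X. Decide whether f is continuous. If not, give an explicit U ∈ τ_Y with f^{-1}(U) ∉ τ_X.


f IS continuous.

Compute f^{-1}(U) for each U ∈ τ_Y:
  U = ∅: f^{-1}(U) = ∅ ∈ τ_X ✓.
  U = {1}: f^{-1}(U) = ∅ ∈ τ_X ✓.
  U = {3}: f^{-1}(U) = ∅ ∈ τ_X ✓.
  U = {1, 3}: f^{-1}(U) = ∅ ∈ τ_X ✓.
  U = {0, 1, 2}: f^{-1}(U) = {x43, x44} ∈ τ_X ✓.
  U = {0, 1, 2, 3}: f^{-1}(U) = {x43, x44} ∈ τ_X ✓.
Every preimage lies in τ_X, so f IS continuous.


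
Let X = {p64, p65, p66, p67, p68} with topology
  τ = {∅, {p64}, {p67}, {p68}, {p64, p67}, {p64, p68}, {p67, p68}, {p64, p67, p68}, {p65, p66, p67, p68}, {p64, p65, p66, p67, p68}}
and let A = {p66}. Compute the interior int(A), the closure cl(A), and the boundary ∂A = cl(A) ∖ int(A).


int(A) = ∅, cl(A) = {p65, p66}, ∂A = {p65, p66}.

Closed sets in (X, τ) are complements of opens:
  closed(X, τ) = {∅, {p64}, {p65, p66}, {p64, p65, p66}, {p65, p66, p67}, {p65, p66, p68}, {p64, p65, p66, p67}, {p64, p65, p66, p68}, {p65, p66, p67, p68}, {p64, p65, p66, p67, p68}}.
int(A) = ⋃ {U ∈ τ : U ⊆ A}. Opens contained in A: ∅.
Taking the union of these: int(A) = ∅.
cl(A) = ⋂ {C closed : A ⊆ C}. Closed sets containing A: {p65, p66}, {p64, p65, p66}, {p65, p66, p67}, {p65, p66, p68}, {p64, p65, p66, p67}, {p64, p65, p66, p68}, {p65, p66, p67, p68}, {p64, p65, p66, p67, p68}.
Intersecting these: cl(A) = {p65, p66}.
∂A = cl(A) ∖ int(A) = {p65, p66} ∖ ∅ = {p65, p66}.


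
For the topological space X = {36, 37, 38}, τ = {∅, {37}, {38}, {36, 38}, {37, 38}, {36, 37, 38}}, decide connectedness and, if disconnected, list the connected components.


(X, τ) is disconnected; components = [{37}, {36, 38}].

Find clopen sets (U ∈ τ with X ∖ U ∈ τ):
  U = ∅, X ∖ U = {36, 37, 38} — both open, so U is clopen.
  U = {37}, X ∖ U = {36, 38} — both open, so U is clopen.
  U = {36, 38}, X ∖ U = {37} — both open, so U is clopen.
  U = {36, 37, 38}, X ∖ U = ∅ — both open, so U is clopen.
Nontrivial clopen(s) exist: e.g. {36, 38}. So (X, τ) is disconnected.
Compute connected components by grouping points that agree on all clopens:
  component: {37}
  component: {36, 38}


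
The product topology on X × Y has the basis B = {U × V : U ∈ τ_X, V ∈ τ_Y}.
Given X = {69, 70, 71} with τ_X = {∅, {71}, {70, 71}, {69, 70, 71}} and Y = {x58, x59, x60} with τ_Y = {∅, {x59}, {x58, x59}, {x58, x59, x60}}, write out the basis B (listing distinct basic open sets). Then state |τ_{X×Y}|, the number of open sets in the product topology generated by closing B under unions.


Basis B = {∅ × ∅, {71} × {x59}, {70, 71} × {x59}, {71} × {x58, x59}, {69, 70, 71} × {x59}, {71} × {x58, x59, x60}, {70, 71} × {x58, x59}, {69, 70, 71} × {x58, x59}, {70, 71} × {x58, x59, x60}, {69, 70, 71} × {x58, x59, x60}}; |τ_{X×Y}| = 20.

Enumerate products U × V with U ∈ τ_X, V ∈ τ_Y (deduplicated):
  ∅ × ∅ = {} (∅)
  {71} × {x59} = {(71,x59)}
  {70, 71} × {x59} = {(70,x59), (71,x59)}
  {71} × {x58, x59} = {(71,x58), (71,x59)}
  {69, 70, 71} × {x59} = {(69,x59), (70,x59), (71,x59)}
  {71} × {x58, x59, x60} = {(71,x58), (71,x59), (71,x60)}
  {70, 71} × {x58, x59} = {(70,x58), (70,x59), (71,x58), (71,x59)}
  {69, 70, 71} × {x58, x59} = {(69,x58), (69,x59), (70,x58), (70,x59), (71,x58), (71,x59)}
  {70, 71} × {x58, x59, x60} = {(70,x58), (70,x59), (70,x60), (71,x58), (71,x59), (71,x60)}
  {69, 70, 71} × {x58, x59, x60} = {(69,x58), (69,x59), (69,x60), (70,x58), (70,x59), (70,x60), (71,x58), (71,x59), (71,x60)}
These 10 distinct sets form the basis B.
Close under arbitrary unions to get τ_{X×Y}; counting gives |τ_{X×Y}| = 20.


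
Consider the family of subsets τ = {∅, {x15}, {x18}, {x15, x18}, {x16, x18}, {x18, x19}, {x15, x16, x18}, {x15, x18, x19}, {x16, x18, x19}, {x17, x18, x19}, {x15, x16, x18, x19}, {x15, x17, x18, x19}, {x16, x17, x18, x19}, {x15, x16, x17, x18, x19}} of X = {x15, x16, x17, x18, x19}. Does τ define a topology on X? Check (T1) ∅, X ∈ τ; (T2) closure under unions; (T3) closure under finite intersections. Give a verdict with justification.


τ IS a topology on X.

Axiom (T1): ∅ ∈ τ? Yes; X ∈ τ? Yes.
Axiom (T2/T3): check pairwise unions and intersections of members of τ.
All pairwise intersections and unions checked — each lies in τ. Therefore τ satisfies (T1), (T2), (T3): it IS a topology on X.


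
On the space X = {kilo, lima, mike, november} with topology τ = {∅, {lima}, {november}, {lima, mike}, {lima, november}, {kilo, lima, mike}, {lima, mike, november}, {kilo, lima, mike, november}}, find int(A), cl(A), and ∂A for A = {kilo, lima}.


int(A) = {lima}, cl(A) = {kilo, lima, mike}, ∂A = {kilo, mike}.

Closed sets in (X, τ) are complements of opens:
  closed(X, τ) = {∅, {kilo}, {november}, {kilo, mike}, {kilo, november}, {kilo, lima, mike}, {kilo, mike, november}, {kilo, lima, mike, november}}.
int(A) = ⋃ {U ∈ τ : U ⊆ A}. Opens contained in A: ∅, {lima}.
Taking the union of these: int(A) = {lima}.
cl(A) = ⋂ {C closed : A ⊆ C}. Closed sets containing A: {kilo, lima, mike}, {kilo, lima, mike, november}.
Intersecting these: cl(A) = {kilo, lima, mike}.
∂A = cl(A) ∖ int(A) = {kilo, lima, mike} ∖ {lima} = {kilo, mike}.


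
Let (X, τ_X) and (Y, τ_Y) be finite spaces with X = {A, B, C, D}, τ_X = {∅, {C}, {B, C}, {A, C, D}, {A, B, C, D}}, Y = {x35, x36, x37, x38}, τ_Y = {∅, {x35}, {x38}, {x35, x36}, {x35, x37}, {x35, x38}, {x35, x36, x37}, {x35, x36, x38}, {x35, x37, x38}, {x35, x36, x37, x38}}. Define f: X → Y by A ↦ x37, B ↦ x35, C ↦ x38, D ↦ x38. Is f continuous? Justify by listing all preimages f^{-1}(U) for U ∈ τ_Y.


f is NOT continuous.

Compute f^{-1}(U) for each U ∈ τ_Y:
  U = ∅: f^{-1}(U) = ∅ ∈ τ_X ✓.
  U = {x35}: f^{-1}(U) = {B} ∉ τ_X ✗.
  U = {x38}: f^{-1}(U) = {C, D} ∉ τ_X ✗.
  U = {x35, x36}: f^{-1}(U) = {B} ∉ τ_X ✗.
  U = {x35, x37}: f^{-1}(U) = {A, B} ∉ τ_X ✗.
  U = {x35, x38}: f^{-1}(U) = {B, C, D} ∉ τ_X ✗.
  U = {x35, x36, x37}: f^{-1}(U) = {A, B} ∉ τ_X ✗.
  U = {x35, x36, x38}: f^{-1}(U) = {B, C, D} ∉ τ_X ✗.
  U = {x35, x37, x38}: f^{-1}(U) = {A, B, C, D} ∈ τ_X ✓.
  U = {x35, x36, x37, x38}: f^{-1}(U) = {A, B, C, D} ∈ τ_X ✓.
Found U = {x35} with f^{-1}(U) = {B} not in τ_X. Therefore f is NOT continuous.


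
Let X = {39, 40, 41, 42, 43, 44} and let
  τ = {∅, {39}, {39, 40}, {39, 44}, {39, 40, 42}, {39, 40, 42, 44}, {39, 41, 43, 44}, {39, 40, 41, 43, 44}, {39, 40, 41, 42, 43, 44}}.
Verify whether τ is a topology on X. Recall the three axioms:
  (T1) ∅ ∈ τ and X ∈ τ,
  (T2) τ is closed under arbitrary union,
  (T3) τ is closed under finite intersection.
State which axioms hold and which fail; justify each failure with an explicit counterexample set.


τ is NOT a topology on X.

Axiom (T1): ∅ ∈ τ? Yes; X ∈ τ? Yes.
Axiom (T2/T3): check pairwise unions and intersections of members of τ.
Counterexample for (T2): {39, 40} ∪ {39, 44} = {39, 40, 44} ∉ τ. Therefore τ is NOT a topology.


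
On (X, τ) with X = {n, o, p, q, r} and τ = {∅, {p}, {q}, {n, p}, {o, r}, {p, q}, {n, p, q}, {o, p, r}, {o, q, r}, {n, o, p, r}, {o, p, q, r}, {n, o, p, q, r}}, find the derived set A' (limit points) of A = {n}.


A' = ∅

For each x ∈ X, list the open sets U ∈ τ with x ∈ U, then check whether U ∩ (A ∖ {x}) ≠ ∅ for every such U.
  x = n: open {n, p} ∋ x has {n, p} ∩ (A ∖ {n}) = ∅, so x is NOT a limit point.
  x = o: open {o, r} ∋ x has {o, r} ∩ (A ∖ {o}) = ∅, so x is NOT a limit point.
  x = p: open {p} ∋ x has {p} ∩ (A ∖ {p}) = ∅, so x is NOT a limit point.
  x = q: open {q} ∋ x has {q} ∩ (A ∖ {q}) = ∅, so x is NOT a limit point.
  x = r: open {o, r} ∋ x has {o, r} ∩ (A ∖ {r}) = ∅, so x is NOT a limit point.
Collecting: A' = ∅.


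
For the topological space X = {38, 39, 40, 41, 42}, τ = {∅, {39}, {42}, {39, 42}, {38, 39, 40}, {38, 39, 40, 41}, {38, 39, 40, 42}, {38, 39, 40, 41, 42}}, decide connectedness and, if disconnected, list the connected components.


(X, τ) is disconnected; components = [{42}, {38, 39, 40, 41}].

Find clopen sets (U ∈ τ with X ∖ U ∈ τ):
  U = ∅, X ∖ U = {38, 39, 40, 41, 42} — both open, so U is clopen.
  U = {42}, X ∖ U = {38, 39, 40, 41} — both open, so U is clopen.
  U = {38, 39, 40, 41}, X ∖ U = {42} — both open, so U is clopen.
  U = {38, 39, 40, 41, 42}, X ∖ U = ∅ — both open, so U is clopen.
Nontrivial clopen(s) exist: e.g. {38, 39, 40, 41}. So (X, τ) is disconnected.
Compute connected components by grouping points that agree on all clopens:
  component: {42}
  component: {38, 39, 40, 41}


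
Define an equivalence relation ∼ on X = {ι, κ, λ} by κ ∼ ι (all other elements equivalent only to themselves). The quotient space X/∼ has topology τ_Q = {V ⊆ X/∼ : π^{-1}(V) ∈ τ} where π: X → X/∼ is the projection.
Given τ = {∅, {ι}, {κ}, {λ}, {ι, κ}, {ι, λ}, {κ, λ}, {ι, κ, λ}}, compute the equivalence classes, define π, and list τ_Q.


X/∼ = {[ι=κ], [λ]}; |τ_Q| = 4.

Equivalence classes: [ι=κ], [λ].
Quotient map π: X → X/∼ sends ι ↦ [ι=κ], κ ↦ [ι=κ], λ ↦ [λ].
For each subset V ⊆ X/∼, compute π^{-1}(V) ⊆ X and check whether π^{-1}(V) ∈ τ. V is open in τ_Q iff π^{-1}(V) ∈ τ.
  V = {}: π^{-1}(V) = ∅ ∈ τ ✓.
  V = {[ι=κ]}: π^{-1}(V) = {ι, κ} ∈ τ ✓.
  V = {[λ]}: π^{-1}(V) = {λ} ∈ τ ✓.
  V = {[ι=κ], [λ]}: π^{-1}(V) = {ι, κ, λ} ∈ τ ✓.
Open sets in the quotient: τ_Q = {{}, {[ι=κ]}, {[λ]}, {[ι=κ], [λ]}} (4 elements).


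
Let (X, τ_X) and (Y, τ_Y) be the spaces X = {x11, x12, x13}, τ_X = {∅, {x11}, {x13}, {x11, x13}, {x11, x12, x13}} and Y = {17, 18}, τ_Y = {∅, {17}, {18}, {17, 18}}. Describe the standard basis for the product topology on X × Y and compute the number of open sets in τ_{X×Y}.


Basis B = {∅ × ∅, {x11} × {17}, {x11} × {18}, {x13} × {17}, {x13} × {18}, {x11} × {17, 18}, {x11, x13} × {17}, {x11, x13} × {18}, {x13} × {17, 18}, {x11, x12, x13} × {17}, {x11, x12, x13} × {18}, {x11, x13} × {17, 18}, {x11, x12, x13} × {17, 18}}; |τ_{X×Y}| = 25.

Enumerate products U × V with U ∈ τ_X, V ∈ τ_Y (deduplicated):
  ∅ × ∅ = {} (∅)
  {x11} × {17} = {(x11,17)}
  {x11} × {18} = {(x11,18)}
  {x13} × {17} = {(x13,17)}
  {x13} × {18} = {(x13,18)}
  {x11} × {17, 18} = {(x11,17), (x11,18)}
  {x11, x13} × {17} = {(x11,17), (x13,17)}
  {x11, x13} × {18} = {(x11,18), (x13,18)}
  {x13} × {17, 18} = {(x13,17), (x13,18)}
  {x11, x12, x13} × {17} = {(x11,17), (x12,17), (x13,17)}
  {x11, x12, x13} × {18} = {(x11,18), (x12,18), (x13,18)}
  {x11, x13} × {17, 18} = {(x11,17), (x11,18), (x13,17), (x13,18)}
  {x11, x12, x13} × {17, 18} = {(x11,17), (x11,18), (x12,17), (x12,18), (x13,17), (x13,18)}
These 13 distinct sets form the basis B.
Close under arbitrary unions to get τ_{X×Y}; counting gives |τ_{X×Y}| = 25.


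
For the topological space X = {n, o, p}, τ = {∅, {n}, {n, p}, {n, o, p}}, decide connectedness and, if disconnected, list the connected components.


(X, τ) is connected.

Find clopen sets (U ∈ τ with X ∖ U ∈ τ):
  U = ∅, X ∖ U = {n, o, p} — both open, so U is clopen.
  U = {n, o, p}, X ∖ U = ∅ — both open, so U is clopen.
Only trivial clopens (∅ and X) exist, so (X, τ) is connected.
Compute connected components by grouping points that agree on all clopens:
  component: {n, o, p}


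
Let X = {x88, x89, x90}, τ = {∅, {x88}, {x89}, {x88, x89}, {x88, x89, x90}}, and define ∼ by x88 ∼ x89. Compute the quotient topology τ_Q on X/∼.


X/∼ = {[x88=x89], [x90]}; |τ_Q| = 3.

Equivalence classes: [x88=x89], [x90].
Quotient map π: X → X/∼ sends x88 ↦ [x88=x89], x89 ↦ [x88=x89], x90 ↦ [x90].
For each subset V ⊆ X/∼, compute π^{-1}(V) ⊆ X and check whether π^{-1}(V) ∈ τ. V is open in τ_Q iff π^{-1}(V) ∈ τ.
  V = {}: π^{-1}(V) = ∅ ∈ τ ✓.
  V = {[x88=x89]}: π^{-1}(V) = {x88, x89} ∈ τ ✓.
  V = {[x90]}: π^{-1}(V) = {x90} ∉ τ ✗.
  V = {[x88=x89], [x90]}: π^{-1}(V) = {x88, x89, x90} ∈ τ ✓.
Open sets in the quotient: τ_Q = {{}, {[x88=x89]}, {[x88=x89], [x90]}} (3 elements).


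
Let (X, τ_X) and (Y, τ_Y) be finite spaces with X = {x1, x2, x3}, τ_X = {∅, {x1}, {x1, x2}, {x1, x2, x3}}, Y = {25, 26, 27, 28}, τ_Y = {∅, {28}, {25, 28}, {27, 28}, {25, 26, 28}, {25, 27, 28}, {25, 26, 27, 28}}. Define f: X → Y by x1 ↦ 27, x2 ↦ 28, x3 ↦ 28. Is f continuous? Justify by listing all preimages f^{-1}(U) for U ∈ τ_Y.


f is NOT continuous.

Compute f^{-1}(U) for each U ∈ τ_Y:
  U = ∅: f^{-1}(U) = ∅ ∈ τ_X ✓.
  U = {28}: f^{-1}(U) = {x2, x3} ∉ τ_X ✗.
  U = {25, 28}: f^{-1}(U) = {x2, x3} ∉ τ_X ✗.
  U = {27, 28}: f^{-1}(U) = {x1, x2, x3} ∈ τ_X ✓.
  U = {25, 26, 28}: f^{-1}(U) = {x2, x3} ∉ τ_X ✗.
  U = {25, 27, 28}: f^{-1}(U) = {x1, x2, x3} ∈ τ_X ✓.
  U = {25, 26, 27, 28}: f^{-1}(U) = {x1, x2, x3} ∈ τ_X ✓.
Found U = {28} with f^{-1}(U) = {x2, x3} not in τ_X. Therefore f is NOT continuous.


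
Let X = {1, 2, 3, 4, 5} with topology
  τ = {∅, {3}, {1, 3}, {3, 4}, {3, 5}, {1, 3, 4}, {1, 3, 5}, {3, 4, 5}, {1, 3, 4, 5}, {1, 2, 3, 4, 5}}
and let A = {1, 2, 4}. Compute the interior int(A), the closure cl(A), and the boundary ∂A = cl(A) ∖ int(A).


int(A) = ∅, cl(A) = {1, 2, 4}, ∂A = {1, 2, 4}.

Closed sets in (X, τ) are complements of opens:
  closed(X, τ) = {∅, {2}, {1, 2}, {2, 4}, {2, 5}, {1, 2, 4}, {1, 2, 5}, {2, 4, 5}, {1, 2, 4, 5}, {1, 2, 3, 4, 5}}.
int(A) = ⋃ {U ∈ τ : U ⊆ A}. Opens contained in A: ∅.
Taking the union of these: int(A) = ∅.
cl(A) = ⋂ {C closed : A ⊆ C}. Closed sets containing A: {1, 2, 4}, {1, 2, 4, 5}, {1, 2, 3, 4, 5}.
Intersecting these: cl(A) = {1, 2, 4}.
∂A = cl(A) ∖ int(A) = {1, 2, 4} ∖ ∅ = {1, 2, 4}.


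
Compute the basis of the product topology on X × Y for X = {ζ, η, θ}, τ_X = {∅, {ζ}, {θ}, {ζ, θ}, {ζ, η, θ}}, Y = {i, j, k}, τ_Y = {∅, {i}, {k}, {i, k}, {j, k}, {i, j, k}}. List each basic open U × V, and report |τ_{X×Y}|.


Basis B = {∅ × ∅, {ζ} × {i}, {ζ} × {k}, {θ} × {i}, {θ} × {k}, {ζ} × {i, k}, {ζ, θ} × {i}, {ζ} × {j, k}, {ζ, θ} × {k}, {θ} × {i, k}, {θ} × {j, k}, {ζ} × {i, j, k}, {ζ, η, θ} × {i}, {ζ, η, θ} × {k}, {θ} × {i, j, k}, {ζ, θ} × {i, k}, {ζ, θ} × {j, k}, {ζ, θ} × {i, j, k}, {ζ, η, θ} × {i, k}, {ζ, η, θ} × {j, k}, {ζ, η, θ} × {i, j, k}}; |τ_{X×Y}| = 70.

Enumerate products U × V with U ∈ τ_X, V ∈ τ_Y (deduplicated):
  ∅ × ∅ = {} (∅)
  {ζ} × {i} = {(ζ,i)}
  {ζ} × {k} = {(ζ,k)}
  {θ} × {i} = {(θ,i)}
  {θ} × {k} = {(θ,k)}
  {ζ} × {i, k} = {(ζ,i), (ζ,k)}
  {ζ, θ} × {i} = {(ζ,i), (θ,i)}
  {ζ} × {j, k} = {(ζ,j), (ζ,k)}
  {ζ, θ} × {k} = {(ζ,k), (θ,k)}
  {θ} × {i, k} = {(θ,i), (θ,k)}
  {θ} × {j, k} = {(θ,j), (θ,k)}
  {ζ} × {i, j, k} = {(ζ,i), (ζ,j), (ζ,k)}
  {ζ, η, θ} × {i} = {(ζ,i), (η,i), (θ,i)}
  {ζ, η, θ} × {k} = {(ζ,k), (η,k), (θ,k)}
  {θ} × {i, j, k} = {(θ,i), (θ,j), (θ,k)}
  {ζ, θ} × {i, k} = {(ζ,i), (ζ,k), (θ,i), (θ,k)}
  {ζ, θ} × {j, k} = {(ζ,j), (ζ,k), (θ,j), (θ,k)}
  {ζ, θ} × {i, j, k} = {(ζ,i), (ζ,j), (ζ,k), (θ,i), (θ,j), (θ,k)}
  {ζ, η, θ} × {i, k} = {(ζ,i), (ζ,k), (η,i), (η,k), (θ,i), (θ,k)}
  {ζ, η, θ} × {j, k} = {(ζ,j), (ζ,k), (η,j), (η,k), (θ,j), (θ,k)}
  {ζ, η, θ} × {i, j, k} = {(ζ,i), (ζ,j), (ζ,k), (η,i), (η,j), (η,k), (θ,i), (θ,j), (θ,k)}
These 21 distinct sets form the basis B.
Close under arbitrary unions to get τ_{X×Y}; counting gives |τ_{X×Y}| = 70.


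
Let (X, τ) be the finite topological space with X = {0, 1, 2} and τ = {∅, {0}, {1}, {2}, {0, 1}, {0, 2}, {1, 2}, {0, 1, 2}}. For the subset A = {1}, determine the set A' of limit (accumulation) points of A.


A' = ∅

For each x ∈ X, list the open sets U ∈ τ with x ∈ U, then check whether U ∩ (A ∖ {x}) ≠ ∅ for every such U.
  x = 0: open {0} ∋ x has {0} ∩ (A ∖ {0}) = ∅, so x is NOT a limit point.
  x = 1: open {1} ∋ x has {1} ∩ (A ∖ {1}) = ∅, so x is NOT a limit point.
  x = 2: open {2} ∋ x has {2} ∩ (A ∖ {2}) = ∅, so x is NOT a limit point.
Collecting: A' = ∅.


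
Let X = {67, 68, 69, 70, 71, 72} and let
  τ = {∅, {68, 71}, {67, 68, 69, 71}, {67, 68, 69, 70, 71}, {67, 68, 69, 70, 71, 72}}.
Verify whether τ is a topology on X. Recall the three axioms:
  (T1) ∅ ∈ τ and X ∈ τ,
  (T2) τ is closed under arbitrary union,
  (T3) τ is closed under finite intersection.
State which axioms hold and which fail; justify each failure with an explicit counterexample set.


τ IS a topology on X.

Axiom (T1): ∅ ∈ τ? Yes; X ∈ τ? Yes.
Axiom (T2/T3): check pairwise unions and intersections of members of τ.
All pairwise intersections and unions checked — each lies in τ. Therefore τ satisfies (T1), (T2), (T3): it IS a topology on X.


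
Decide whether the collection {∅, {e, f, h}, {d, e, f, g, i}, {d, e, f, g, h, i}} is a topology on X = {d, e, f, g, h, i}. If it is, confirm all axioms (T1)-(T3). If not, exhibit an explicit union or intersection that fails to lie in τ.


τ is NOT a topology on X.

Axiom (T1): ∅ ∈ τ? Yes; X ∈ τ? Yes.
Axiom (T2/T3): check pairwise unions and intersections of members of τ.
Counterexample for (T3): {e, f, h} ∩ {d, e, f, g, i} = {e, f} ∉ τ. Therefore τ is NOT a topology.


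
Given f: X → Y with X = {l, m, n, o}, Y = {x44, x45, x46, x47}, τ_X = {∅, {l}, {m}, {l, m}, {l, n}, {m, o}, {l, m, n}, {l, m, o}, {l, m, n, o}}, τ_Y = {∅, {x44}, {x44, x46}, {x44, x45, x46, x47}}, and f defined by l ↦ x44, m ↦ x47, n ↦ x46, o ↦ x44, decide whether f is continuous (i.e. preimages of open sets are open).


f is NOT continuous.

Compute f^{-1}(U) for each U ∈ τ_Y:
  U = ∅: f^{-1}(U) = ∅ ∈ τ_X ✓.
  U = {x44}: f^{-1}(U) = {l, o} ∉ τ_X ✗.
  U = {x44, x46}: f^{-1}(U) = {l, n, o} ∉ τ_X ✗.
  U = {x44, x45, x46, x47}: f^{-1}(U) = {l, m, n, o} ∈ τ_X ✓.
Found U = {x44} with f^{-1}(U) = {l, o} not in τ_X. Therefore f is NOT continuous.


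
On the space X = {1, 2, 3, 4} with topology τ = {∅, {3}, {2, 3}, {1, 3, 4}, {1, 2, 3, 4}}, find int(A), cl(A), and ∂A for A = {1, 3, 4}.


int(A) = {1, 3, 4}, cl(A) = {1, 2, 3, 4}, ∂A = {2}.

Closed sets in (X, τ) are complements of opens:
  closed(X, τ) = {∅, {2}, {1, 4}, {1, 2, 4}, {1, 2, 3, 4}}.
int(A) = ⋃ {U ∈ τ : U ⊆ A}. Opens contained in A: ∅, {3}, {1, 3, 4}.
Taking the union of these: int(A) = {1, 3, 4}.
cl(A) = ⋂ {C closed : A ⊆ C}. Closed sets containing A: {1, 2, 3, 4}.
Intersecting these: cl(A) = {1, 2, 3, 4}.
∂A = cl(A) ∖ int(A) = {1, 2, 3, 4} ∖ {1, 3, 4} = {2}.


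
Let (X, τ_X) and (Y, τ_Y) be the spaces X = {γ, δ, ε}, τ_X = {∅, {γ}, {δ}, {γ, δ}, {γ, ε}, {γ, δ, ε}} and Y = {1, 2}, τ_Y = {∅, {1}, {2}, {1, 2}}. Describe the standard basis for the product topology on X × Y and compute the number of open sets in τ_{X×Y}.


Basis B = {∅ × ∅, {γ} × {1}, {γ} × {2}, {δ} × {1}, {δ} × {2}, {γ} × {1, 2}, {γ, δ} × {1}, {γ, ε} × {1}, {γ, δ} × {2}, {γ, ε} × {2}, {δ} × {1, 2}, {γ, δ, ε} × {1}, {γ, δ, ε} × {2}, {γ, δ} × {1, 2}, {γ, ε} × {1, 2}, {γ, δ, ε} × {1, 2}}; |τ_{X×Y}| = 36.

Enumerate products U × V with U ∈ τ_X, V ∈ τ_Y (deduplicated):
  ∅ × ∅ = {} (∅)
  {γ} × {1} = {(γ,1)}
  {γ} × {2} = {(γ,2)}
  {δ} × {1} = {(δ,1)}
  {δ} × {2} = {(δ,2)}
  {γ} × {1, 2} = {(γ,1), (γ,2)}
  {γ, δ} × {1} = {(γ,1), (δ,1)}
  {γ, ε} × {1} = {(γ,1), (ε,1)}
  {γ, δ} × {2} = {(γ,2), (δ,2)}
  {γ, ε} × {2} = {(γ,2), (ε,2)}
  {δ} × {1, 2} = {(δ,1), (δ,2)}
  {γ, δ, ε} × {1} = {(γ,1), (δ,1), (ε,1)}
  {γ, δ, ε} × {2} = {(γ,2), (δ,2), (ε,2)}
  {γ, δ} × {1, 2} = {(γ,1), (γ,2), (δ,1), (δ,2)}
  {γ, ε} × {1, 2} = {(γ,1), (γ,2), (ε,1), (ε,2)}
  {γ, δ, ε} × {1, 2} = {(γ,1), (γ,2), (δ,1), (δ,2), (ε,1), (ε,2)}
These 16 distinct sets form the basis B.
Close under arbitrary unions to get τ_{X×Y}; counting gives |τ_{X×Y}| = 36.


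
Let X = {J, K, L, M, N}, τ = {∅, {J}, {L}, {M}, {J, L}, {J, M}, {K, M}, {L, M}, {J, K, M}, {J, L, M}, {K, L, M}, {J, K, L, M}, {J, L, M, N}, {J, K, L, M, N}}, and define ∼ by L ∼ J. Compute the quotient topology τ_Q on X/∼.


X/∼ = {[J=L], [K], [M], [N]}; |τ_Q| = 8.

Equivalence classes: [J=L], [K], [M], [N].
Quotient map π: X → X/∼ sends J ↦ [J=L], K ↦ [K], L ↦ [J=L], M ↦ [M], N ↦ [N].
For each subset V ⊆ X/∼, compute π^{-1}(V) ⊆ X and check whether π^{-1}(V) ∈ τ. V is open in τ_Q iff π^{-1}(V) ∈ τ.
  V = {}: π^{-1}(V) = ∅ ∈ τ ✓.
  V = {[J=L]}: π^{-1}(V) = {J, L} ∈ τ ✓.
  V = {[K]}: π^{-1}(V) = {K} ∉ τ ✗.
  V = {[J=L], [K]}: π^{-1}(V) = {J, K, L} ∉ τ ✗.
  V = {[M]}: π^{-1}(V) = {M} ∈ τ ✓.
  V = {[J=L], [M]}: π^{-1}(V) = {J, L, M} ∈ τ ✓.
  V = {[K], [M]}: π^{-1}(V) = {K, M} ∈ τ ✓.
  V = {[J=L], [K], [M]}: π^{-1}(V) = {J, K, L, M} ∈ τ ✓.
  V = {[N]}: π^{-1}(V) = {N} ∉ τ ✗.
  V = {[J=L], [N]}: π^{-1}(V) = {J, L, N} ∉ τ ✗.
  V = {[K], [N]}: π^{-1}(V) = {K, N} ∉ τ ✗.
  V = {[J=L], [K], [N]}: π^{-1}(V) = {J, K, L, N} ∉ τ ✗.
  V = {[M], [N]}: π^{-1}(V) = {M, N} ∉ τ ✗.
  V = {[J=L], [M], [N]}: π^{-1}(V) = {J, L, M, N} ∈ τ ✓.
  V = {[K], [M], [N]}: π^{-1}(V) = {K, M, N} ∉ τ ✗.
  V = {[J=L], [K], [M], [N]}: π^{-1}(V) = {J, K, L, M, N} ∈ τ ✓.
Open sets in the quotient: τ_Q = {{}, {[J=L]}, {[M]}, {[J=L], [M]}, {[K], [M]}, {[J=L], [K], [M]}, {[J=L], [M], [N]}, {[J=L], [K], [M], [N]}} (8 elements).


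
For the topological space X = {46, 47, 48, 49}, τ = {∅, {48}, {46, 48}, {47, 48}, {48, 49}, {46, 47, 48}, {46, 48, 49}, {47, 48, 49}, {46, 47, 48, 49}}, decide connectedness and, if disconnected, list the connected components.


(X, τ) is connected.

Find clopen sets (U ∈ τ with X ∖ U ∈ τ):
  U = ∅, X ∖ U = {46, 47, 48, 49} — both open, so U is clopen.
  U = {46, 47, 48, 49}, X ∖ U = ∅ — both open, so U is clopen.
Only trivial clopens (∅ and X) exist, so (X, τ) is connected.
Compute connected components by grouping points that agree on all clopens:
  component: {46, 47, 48, 49}


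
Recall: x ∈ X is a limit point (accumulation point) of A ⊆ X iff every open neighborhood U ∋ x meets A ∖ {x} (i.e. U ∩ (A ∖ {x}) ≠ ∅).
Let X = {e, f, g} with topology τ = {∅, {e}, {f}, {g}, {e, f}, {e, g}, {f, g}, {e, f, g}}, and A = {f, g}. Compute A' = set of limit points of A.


A' = ∅

For each x ∈ X, list the open sets U ∈ τ with x ∈ U, then check whether U ∩ (A ∖ {x}) ≠ ∅ for every such U.
  x = e: open {e} ∋ x has {e} ∩ (A ∖ {e}) = ∅, so x is NOT a limit point.
  x = f: open {f} ∋ x has {f} ∩ (A ∖ {f}) = ∅, so x is NOT a limit point.
  x = g: open {g} ∋ x has {g} ∩ (A ∖ {g}) = ∅, so x is NOT a limit point.
Collecting: A' = ∅.


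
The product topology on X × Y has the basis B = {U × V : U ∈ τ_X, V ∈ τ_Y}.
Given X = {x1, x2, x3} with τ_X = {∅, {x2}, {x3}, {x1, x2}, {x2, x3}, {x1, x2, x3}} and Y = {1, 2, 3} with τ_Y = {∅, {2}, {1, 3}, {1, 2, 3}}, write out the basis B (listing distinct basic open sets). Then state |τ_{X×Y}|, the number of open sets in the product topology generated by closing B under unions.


Basis B = {∅ × ∅, {x2} × {2}, {x3} × {2}, {x1, x2} × {2}, {x2} × {1, 3}, {x2, x3} × {2}, {x3} × {1, 3}, {x1, x2, x3} × {2}, {x2} × {1, 2, 3}, {x3} × {1, 2, 3}, {x1, x2} × {1, 3}, {x2, x3} × {1, 3}, {x1, x2} × {1, 2, 3}, {x1, x2, x3} × {1, 3}, {x2, x3} × {1, 2, 3}, {x1, x2, x3} × {1, 2, 3}}; |τ_{X×Y}| = 36.

Enumerate products U × V with U ∈ τ_X, V ∈ τ_Y (deduplicated):
  ∅ × ∅ = {} (∅)
  {x2} × {2} = {(x2,2)}
  {x3} × {2} = {(x3,2)}
  {x1, x2} × {2} = {(x1,2), (x2,2)}
  {x2} × {1, 3} = {(x2,1), (x2,3)}
  {x2, x3} × {2} = {(x2,2), (x3,2)}
  {x3} × {1, 3} = {(x3,1), (x3,3)}
  {x1, x2, x3} × {2} = {(x1,2), (x2,2), (x3,2)}
  {x2} × {1, 2, 3} = {(x2,1), (x2,2), (x2,3)}
  {x3} × {1, 2, 3} = {(x3,1), (x3,2), (x3,3)}
  {x1, x2} × {1, 3} = {(x1,1), (x1,3), (x2,1), (x2,3)}
  {x2, x3} × {1, 3} = {(x2,1), (x2,3), (x3,1), (x3,3)}
  {x1, x2} × {1, 2, 3} = {(x1,1), (x1,2), (x1,3), (x2,1), (x2,2), (x2,3)}
  {x1, x2, x3} × {1, 3} = {(x1,1), (x1,3), (x2,1), (x2,3), (x3,1), (x3,3)}
  {x2, x3} × {1, 2, 3} = {(x2,1), (x2,2), (x2,3), (x3,1), (x3,2), (x3,3)}
  {x1, x2, x3} × {1, 2, 3} = {(x1,1), (x1,2), (x1,3), (x2,1), (x2,2), (x2,3), (x3,1), (x3,2), (x3,3)}
These 16 distinct sets form the basis B.
Close under arbitrary unions to get τ_{X×Y}; counting gives |τ_{X×Y}| = 36.


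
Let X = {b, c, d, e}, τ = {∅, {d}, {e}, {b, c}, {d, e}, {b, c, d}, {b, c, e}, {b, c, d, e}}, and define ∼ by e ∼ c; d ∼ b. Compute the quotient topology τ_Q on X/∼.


X/∼ = {[b=d], [c=e]}; |τ_Q| = 2.

Equivalence classes: [b=d], [c=e].
Quotient map π: X → X/∼ sends b ↦ [b=d], c ↦ [c=e], d ↦ [b=d], e ↦ [c=e].
For each subset V ⊆ X/∼, compute π^{-1}(V) ⊆ X and check whether π^{-1}(V) ∈ τ. V is open in τ_Q iff π^{-1}(V) ∈ τ.
  V = {}: π^{-1}(V) = ∅ ∈ τ ✓.
  V = {[b=d]}: π^{-1}(V) = {b, d} ∉ τ ✗.
  V = {[c=e]}: π^{-1}(V) = {c, e} ∉ τ ✗.
  V = {[b=d], [c=e]}: π^{-1}(V) = {b, c, d, e} ∈ τ ✓.
Open sets in the quotient: τ_Q = {{}, {[b=d], [c=e]}} (2 elements).


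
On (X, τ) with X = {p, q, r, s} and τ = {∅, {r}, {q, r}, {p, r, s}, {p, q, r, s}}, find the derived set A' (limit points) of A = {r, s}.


A' = {p, q, s}

For each x ∈ X, list the open sets U ∈ τ with x ∈ U, then check whether U ∩ (A ∖ {x}) ≠ ∅ for every such U.
  x = p: opens ∋ x are {p, r, s}, {p, q, r, s}; each meets A ∖ {p}, so x IS a limit point.
  x = q: opens ∋ x are {q, r}, {p, q, r, s}; each meets A ∖ {q}, so x IS a limit point.
  x = r: open {r} ∋ x has {r} ∩ (A ∖ {r}) = ∅, so x is NOT a limit point.
  x = s: opens ∋ x are {p, r, s}, {p, q, r, s}; each meets A ∖ {s}, so x IS a limit point.
Collecting: A' = {p, q, s}.


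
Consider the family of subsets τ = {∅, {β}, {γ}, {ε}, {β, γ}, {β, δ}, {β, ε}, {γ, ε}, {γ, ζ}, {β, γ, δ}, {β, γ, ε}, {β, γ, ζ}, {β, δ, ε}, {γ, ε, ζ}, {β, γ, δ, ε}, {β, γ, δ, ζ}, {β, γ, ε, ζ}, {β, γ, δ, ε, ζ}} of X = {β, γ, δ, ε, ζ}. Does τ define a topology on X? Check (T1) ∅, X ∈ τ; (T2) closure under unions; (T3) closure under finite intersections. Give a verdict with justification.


τ IS a topology on X.

Axiom (T1): ∅ ∈ τ? Yes; X ∈ τ? Yes.
Axiom (T2/T3): check pairwise unions and intersections of members of τ.
All pairwise intersections and unions checked — each lies in τ. Therefore τ satisfies (T1), (T2), (T3): it IS a topology on X.


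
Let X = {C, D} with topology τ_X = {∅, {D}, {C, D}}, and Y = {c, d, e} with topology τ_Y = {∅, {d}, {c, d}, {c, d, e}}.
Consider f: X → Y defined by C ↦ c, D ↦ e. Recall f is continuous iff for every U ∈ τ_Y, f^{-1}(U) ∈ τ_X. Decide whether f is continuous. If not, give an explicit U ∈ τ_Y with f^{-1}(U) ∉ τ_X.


f is NOT continuous.

Compute f^{-1}(U) for each U ∈ τ_Y:
  U = ∅: f^{-1}(U) = ∅ ∈ τ_X ✓.
  U = {d}: f^{-1}(U) = ∅ ∈ τ_X ✓.
  U = {c, d}: f^{-1}(U) = {C} ∉ τ_X ✗.
  U = {c, d, e}: f^{-1}(U) = {C, D} ∈ τ_X ✓.
Found U = {c, d} with f^{-1}(U) = {C} not in τ_X. Therefore f is NOT continuous.


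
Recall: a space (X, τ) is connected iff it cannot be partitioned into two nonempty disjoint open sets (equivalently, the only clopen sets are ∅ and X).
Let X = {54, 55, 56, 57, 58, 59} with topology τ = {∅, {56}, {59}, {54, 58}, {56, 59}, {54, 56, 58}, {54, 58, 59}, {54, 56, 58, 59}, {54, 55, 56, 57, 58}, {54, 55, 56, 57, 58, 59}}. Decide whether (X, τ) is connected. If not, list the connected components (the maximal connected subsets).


(X, τ) is disconnected; components = [{59}, {54, 55, 56, 57, 58}].

Find clopen sets (U ∈ τ with X ∖ U ∈ τ):
  U = ∅, X ∖ U = {54, 55, 56, 57, 58, 59} — both open, so U is clopen.
  U = {59}, X ∖ U = {54, 55, 56, 57, 58} — both open, so U is clopen.
  U = {54, 55, 56, 57, 58}, X ∖ U = {59} — both open, so U is clopen.
  U = {54, 55, 56, 57, 58, 59}, X ∖ U = ∅ — both open, so U is clopen.
Nontrivial clopen(s) exist: e.g. {59}. So (X, τ) is disconnected.
Compute connected components by grouping points that agree on all clopens:
  component: {59}
  component: {54, 55, 56, 57, 58}
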